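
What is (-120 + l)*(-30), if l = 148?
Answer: -840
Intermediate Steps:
(-120 + l)*(-30) = (-120 + 148)*(-30) = 28*(-30) = -840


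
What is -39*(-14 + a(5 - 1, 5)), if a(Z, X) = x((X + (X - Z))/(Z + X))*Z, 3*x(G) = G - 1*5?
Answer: 2314/3 ≈ 771.33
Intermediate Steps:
x(G) = -5/3 + G/3 (x(G) = (G - 1*5)/3 = (G - 5)/3 = (-5 + G)/3 = -5/3 + G/3)
a(Z, X) = Z*(-5/3 + (-Z + 2*X)/(3*(X + Z))) (a(Z, X) = (-5/3 + ((X + (X - Z))/(Z + X))/3)*Z = (-5/3 + ((-Z + 2*X)/(X + Z))/3)*Z = (-5/3 + (-Z + 2*X)/(3*(X + Z)))*Z = Z*(-5/3 + (-Z + 2*X)/(3*(X + Z))))
-39*(-14 + a(5 - 1, 5)) = -39*(-14 - (5 - 1)*(5 + 2*(5 - 1))/(5 + (5 - 1))) = -39*(-14 - 1*4*(5 + 2*4)/(5 + 4)) = -39*(-14 - 1*4*(5 + 8)/9) = -39*(-14 - 1*4*1/9*13) = -39*(-14 - 52/9) = -39*(-178/9) = 2314/3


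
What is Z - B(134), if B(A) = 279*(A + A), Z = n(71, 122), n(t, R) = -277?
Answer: -75049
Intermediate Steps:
Z = -277
B(A) = 558*A (B(A) = 279*(2*A) = 558*A)
Z - B(134) = -277 - 558*134 = -277 - 1*74772 = -277 - 74772 = -75049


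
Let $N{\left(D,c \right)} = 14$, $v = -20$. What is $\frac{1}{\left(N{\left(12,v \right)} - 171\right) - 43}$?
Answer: $- \frac{1}{200} \approx -0.005$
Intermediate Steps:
$\frac{1}{\left(N{\left(12,v \right)} - 171\right) - 43} = \frac{1}{\left(14 - 171\right) - 43} = \frac{1}{-157 - 43} = \frac{1}{-200} = - \frac{1}{200}$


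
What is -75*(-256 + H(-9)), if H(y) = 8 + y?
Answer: 19275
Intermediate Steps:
-75*(-256 + H(-9)) = -75*(-256 + (8 - 9)) = -75*(-256 - 1) = -75*(-257) = 19275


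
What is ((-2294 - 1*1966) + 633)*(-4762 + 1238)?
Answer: 12781548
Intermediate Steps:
((-2294 - 1*1966) + 633)*(-4762 + 1238) = ((-2294 - 1966) + 633)*(-3524) = (-4260 + 633)*(-3524) = -3627*(-3524) = 12781548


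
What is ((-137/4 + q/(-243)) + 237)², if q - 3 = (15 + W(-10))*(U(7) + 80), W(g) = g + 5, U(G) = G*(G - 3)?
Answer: 4127677009/104976 ≈ 39320.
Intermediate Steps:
U(G) = G*(-3 + G)
W(g) = 5 + g
q = 1083 (q = 3 + (15 + (5 - 10))*(7*(-3 + 7) + 80) = 3 + (15 - 5)*(7*4 + 80) = 3 + 10*(28 + 80) = 3 + 10*108 = 3 + 1080 = 1083)
((-137/4 + q/(-243)) + 237)² = ((-137/4 + 1083/(-243)) + 237)² = ((-137*¼ + 1083*(-1/243)) + 237)² = ((-137/4 - 361/81) + 237)² = (-12541/324 + 237)² = (64247/324)² = 4127677009/104976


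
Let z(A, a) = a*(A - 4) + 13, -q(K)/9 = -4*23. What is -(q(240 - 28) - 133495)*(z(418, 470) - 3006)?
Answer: 25417272529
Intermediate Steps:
q(K) = 828 (q(K) = -(-36)*23 = -9*(-92) = 828)
z(A, a) = 13 + a*(-4 + A) (z(A, a) = a*(-4 + A) + 13 = 13 + a*(-4 + A))
-(q(240 - 28) - 133495)*(z(418, 470) - 3006) = -(828 - 133495)*((13 - 4*470 + 418*470) - 3006) = -(-132667)*((13 - 1880 + 196460) - 3006) = -(-132667)*(194593 - 3006) = -(-132667)*191587 = -1*(-25417272529) = 25417272529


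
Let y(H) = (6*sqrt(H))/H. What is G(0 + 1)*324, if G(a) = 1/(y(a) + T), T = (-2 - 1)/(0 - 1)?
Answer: 36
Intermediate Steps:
T = 3 (T = -3/(-1) = -3*(-1) = 3)
y(H) = 6/sqrt(H)
G(a) = 1/(3 + 6/sqrt(a)) (G(a) = 1/(6/sqrt(a) + 3) = 1/(3 + 6/sqrt(a)))
G(0 + 1)*324 = (sqrt(0 + 1)/(3*(2 + sqrt(0 + 1))))*324 = (sqrt(1)/(3*(2 + sqrt(1))))*324 = ((1/3)*1/(2 + 1))*324 = ((1/3)*1/3)*324 = ((1/3)*1*(1/3))*324 = (1/9)*324 = 36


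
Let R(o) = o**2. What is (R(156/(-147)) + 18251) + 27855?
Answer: 110703210/2401 ≈ 46107.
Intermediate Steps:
(R(156/(-147)) + 18251) + 27855 = ((156/(-147))**2 + 18251) + 27855 = ((156*(-1/147))**2 + 18251) + 27855 = ((-52/49)**2 + 18251) + 27855 = (2704/2401 + 18251) + 27855 = 43823355/2401 + 27855 = 110703210/2401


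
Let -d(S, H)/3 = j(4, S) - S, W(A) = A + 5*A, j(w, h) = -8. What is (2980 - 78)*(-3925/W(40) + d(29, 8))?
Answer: 6591893/24 ≈ 2.7466e+5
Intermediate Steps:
W(A) = 6*A
d(S, H) = 24 + 3*S (d(S, H) = -3*(-8 - S) = 24 + 3*S)
(2980 - 78)*(-3925/W(40) + d(29, 8)) = (2980 - 78)*(-3925/(6*40) + (24 + 3*29)) = 2902*(-3925/240 + (24 + 87)) = 2902*(-3925*1/240 + 111) = 2902*(-785/48 + 111) = 2902*(4543/48) = 6591893/24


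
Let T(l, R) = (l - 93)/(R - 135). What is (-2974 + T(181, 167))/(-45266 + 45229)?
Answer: 11885/148 ≈ 80.304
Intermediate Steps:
T(l, R) = (-93 + l)/(-135 + R)
(-2974 + T(181, 167))/(-45266 + 45229) = (-2974 + (-93 + 181)/(-135 + 167))/(-45266 + 45229) = (-2974 + 88/32)/(-37) = (-2974 + (1/32)*88)*(-1/37) = (-2974 + 11/4)*(-1/37) = -11885/4*(-1/37) = 11885/148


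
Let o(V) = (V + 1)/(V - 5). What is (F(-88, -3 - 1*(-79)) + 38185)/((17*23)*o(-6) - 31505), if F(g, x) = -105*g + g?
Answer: -520707/344600 ≈ -1.5110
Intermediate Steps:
o(V) = (1 + V)/(-5 + V)
F(g, x) = -104*g
(F(-88, -3 - 1*(-79)) + 38185)/((17*23)*o(-6) - 31505) = (-104*(-88) + 38185)/((17*23)*((1 - 6)/(-5 - 6)) - 31505) = (9152 + 38185)/(391*(-5/(-11)) - 31505) = 47337/(391*(-1/11*(-5)) - 31505) = 47337/(391*(5/11) - 31505) = 47337/(1955/11 - 31505) = 47337/(-344600/11) = 47337*(-11/344600) = -520707/344600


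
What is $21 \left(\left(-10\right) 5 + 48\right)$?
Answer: $-42$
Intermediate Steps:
$21 \left(\left(-10\right) 5 + 48\right) = 21 \left(-50 + 48\right) = 21 \left(-2\right) = -42$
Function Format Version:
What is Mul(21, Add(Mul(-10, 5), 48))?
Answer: -42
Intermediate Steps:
Mul(21, Add(Mul(-10, 5), 48)) = Mul(21, Add(-50, 48)) = Mul(21, -2) = -42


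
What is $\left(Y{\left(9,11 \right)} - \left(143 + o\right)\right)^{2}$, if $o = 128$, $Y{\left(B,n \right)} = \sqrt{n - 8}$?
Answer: $\left(271 - \sqrt{3}\right)^{2} \approx 72505.0$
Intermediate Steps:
$Y{\left(B,n \right)} = \sqrt{-8 + n}$
$\left(Y{\left(9,11 \right)} - \left(143 + o\right)\right)^{2} = \left(\sqrt{-8 + 11} - 271\right)^{2} = \left(\sqrt{3} - 271\right)^{2} = \left(-271 + \sqrt{3}\right)^{2}$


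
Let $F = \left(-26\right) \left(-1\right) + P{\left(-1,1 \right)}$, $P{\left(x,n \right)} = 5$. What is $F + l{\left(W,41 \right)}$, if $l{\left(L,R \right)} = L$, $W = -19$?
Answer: $12$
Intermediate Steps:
$F = 31$ ($F = \left(-26\right) \left(-1\right) + 5 = 26 + 5 = 31$)
$F + l{\left(W,41 \right)} = 31 - 19 = 12$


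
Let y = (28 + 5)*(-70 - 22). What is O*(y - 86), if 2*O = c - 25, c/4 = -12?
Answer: 113953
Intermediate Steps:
c = -48 (c = 4*(-12) = -48)
y = -3036 (y = 33*(-92) = -3036)
O = -73/2 (O = (-48 - 25)/2 = (½)*(-73) = -73/2 ≈ -36.500)
O*(y - 86) = -73*(-3036 - 86)/2 = -73/2*(-3122) = 113953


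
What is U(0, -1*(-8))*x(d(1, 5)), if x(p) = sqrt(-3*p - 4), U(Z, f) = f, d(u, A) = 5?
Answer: 8*I*sqrt(19) ≈ 34.871*I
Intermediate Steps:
x(p) = sqrt(-4 - 3*p)
U(0, -1*(-8))*x(d(1, 5)) = (-1*(-8))*sqrt(-4 - 3*5) = 8*sqrt(-4 - 15) = 8*sqrt(-19) = 8*(I*sqrt(19)) = 8*I*sqrt(19)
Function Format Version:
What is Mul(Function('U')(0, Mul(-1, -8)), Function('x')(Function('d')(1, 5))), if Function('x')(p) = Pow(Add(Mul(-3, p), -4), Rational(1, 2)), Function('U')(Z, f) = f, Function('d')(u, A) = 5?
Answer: Mul(8, I, Pow(19, Rational(1, 2))) ≈ Mul(34.871, I)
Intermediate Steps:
Function('x')(p) = Pow(Add(-4, Mul(-3, p)), Rational(1, 2))
Mul(Function('U')(0, Mul(-1, -8)), Function('x')(Function('d')(1, 5))) = Mul(Mul(-1, -8), Pow(Add(-4, Mul(-3, 5)), Rational(1, 2))) = Mul(8, Pow(Add(-4, -15), Rational(1, 2))) = Mul(8, Pow(-19, Rational(1, 2))) = Mul(8, Mul(I, Pow(19, Rational(1, 2)))) = Mul(8, I, Pow(19, Rational(1, 2)))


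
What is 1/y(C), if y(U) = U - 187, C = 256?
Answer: 1/69 ≈ 0.014493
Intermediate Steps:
y(U) = -187 + U
1/y(C) = 1/(-187 + 256) = 1/69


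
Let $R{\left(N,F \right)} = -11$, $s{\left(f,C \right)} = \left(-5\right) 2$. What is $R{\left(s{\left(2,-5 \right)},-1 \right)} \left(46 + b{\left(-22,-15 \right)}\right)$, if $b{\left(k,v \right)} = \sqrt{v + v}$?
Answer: $-506 - 11 i \sqrt{30} \approx -506.0 - 60.25 i$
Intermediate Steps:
$s{\left(f,C \right)} = -10$
$b{\left(k,v \right)} = \sqrt{2} \sqrt{v}$ ($b{\left(k,v \right)} = \sqrt{2 v} = \sqrt{2} \sqrt{v}$)
$R{\left(s{\left(2,-5 \right)},-1 \right)} \left(46 + b{\left(-22,-15 \right)}\right) = - 11 \left(46 + \sqrt{2} \sqrt{-15}\right) = - 11 \left(46 + \sqrt{2} i \sqrt{15}\right) = - 11 \left(46 + i \sqrt{30}\right) = -506 - 11 i \sqrt{30}$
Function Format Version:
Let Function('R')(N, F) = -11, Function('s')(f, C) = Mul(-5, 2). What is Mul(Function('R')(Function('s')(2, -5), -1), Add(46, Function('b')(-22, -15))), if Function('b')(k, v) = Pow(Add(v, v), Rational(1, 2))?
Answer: Add(-506, Mul(-11, I, Pow(30, Rational(1, 2)))) ≈ Add(-506.00, Mul(-60.250, I))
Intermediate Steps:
Function('s')(f, C) = -10
Function('b')(k, v) = Mul(Pow(2, Rational(1, 2)), Pow(v, Rational(1, 2))) (Function('b')(k, v) = Pow(Mul(2, v), Rational(1, 2)) = Mul(Pow(2, Rational(1, 2)), Pow(v, Rational(1, 2))))
Mul(Function('R')(Function('s')(2, -5), -1), Add(46, Function('b')(-22, -15))) = Mul(-11, Add(46, Mul(Pow(2, Rational(1, 2)), Pow(-15, Rational(1, 2))))) = Mul(-11, Add(46, Mul(Pow(2, Rational(1, 2)), Mul(I, Pow(15, Rational(1, 2)))))) = Mul(-11, Add(46, Mul(I, Pow(30, Rational(1, 2))))) = Add(-506, Mul(-11, I, Pow(30, Rational(1, 2))))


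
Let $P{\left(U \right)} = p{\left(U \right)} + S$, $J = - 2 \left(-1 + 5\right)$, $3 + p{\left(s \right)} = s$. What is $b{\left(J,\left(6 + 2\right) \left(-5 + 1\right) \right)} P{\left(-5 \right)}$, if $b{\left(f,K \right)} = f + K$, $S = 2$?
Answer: $240$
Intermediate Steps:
$p{\left(s \right)} = -3 + s$
$J = -8$ ($J = \left(-2\right) 4 = -8$)
$P{\left(U \right)} = -1 + U$ ($P{\left(U \right)} = \left(-3 + U\right) + 2 = -1 + U$)
$b{\left(f,K \right)} = K + f$
$b{\left(J,\left(6 + 2\right) \left(-5 + 1\right) \right)} P{\left(-5 \right)} = \left(\left(6 + 2\right) \left(-5 + 1\right) - 8\right) \left(-1 - 5\right) = \left(8 \left(-4\right) - 8\right) \left(-6\right) = \left(-32 - 8\right) \left(-6\right) = \left(-40\right) \left(-6\right) = 240$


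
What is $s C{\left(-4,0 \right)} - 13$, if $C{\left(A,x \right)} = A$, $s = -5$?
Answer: $7$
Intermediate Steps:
$s C{\left(-4,0 \right)} - 13 = \left(-5\right) \left(-4\right) - 13 = 20 - 13 = 7$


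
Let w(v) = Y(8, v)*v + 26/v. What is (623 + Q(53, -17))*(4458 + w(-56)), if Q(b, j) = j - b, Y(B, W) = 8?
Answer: 8869093/4 ≈ 2.2173e+6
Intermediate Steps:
w(v) = 8*v + 26/v
(623 + Q(53, -17))*(4458 + w(-56)) = (623 + (-17 - 1*53))*(4458 + (8*(-56) + 26/(-56))) = (623 + (-17 - 53))*(4458 + (-448 + 26*(-1/56))) = (623 - 70)*(4458 + (-448 - 13/28)) = 553*(4458 - 12557/28) = 553*(112267/28) = 8869093/4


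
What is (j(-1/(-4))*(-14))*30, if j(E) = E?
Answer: -105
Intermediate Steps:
(j(-1/(-4))*(-14))*30 = (-1/(-4)*(-14))*30 = (-1*(-¼)*(-14))*30 = ((¼)*(-14))*30 = -7/2*30 = -105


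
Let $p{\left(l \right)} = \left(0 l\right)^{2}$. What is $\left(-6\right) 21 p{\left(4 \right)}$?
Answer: $0$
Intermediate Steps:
$p{\left(l \right)} = 0$ ($p{\left(l \right)} = 0^{2} = 0$)
$\left(-6\right) 21 p{\left(4 \right)} = \left(-6\right) 21 \cdot 0 = \left(-126\right) 0 = 0$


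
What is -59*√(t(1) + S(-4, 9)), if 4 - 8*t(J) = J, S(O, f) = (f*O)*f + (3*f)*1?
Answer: -59*I*√4746/4 ≈ -1016.1*I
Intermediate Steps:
S(O, f) = 3*f + O*f² (S(O, f) = (O*f)*f + 3*f = O*f² + 3*f = 3*f + O*f²)
t(J) = ½ - J/8
-59*√(t(1) + S(-4, 9)) = -59*√((½ - ⅛*1) + 9*(3 - 4*9)) = -59*√((½ - ⅛) + 9*(3 - 36)) = -59*√(3/8 + 9*(-33)) = -59*√(3/8 - 297) = -59*I*√4746/4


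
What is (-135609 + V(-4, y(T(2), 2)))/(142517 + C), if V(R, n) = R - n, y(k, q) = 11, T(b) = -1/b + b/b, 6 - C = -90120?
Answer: -135624/232643 ≈ -0.58297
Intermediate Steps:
C = 90126 (C = 6 - 1*(-90120) = 6 + 90120 = 90126)
T(b) = 1 - 1/b (T(b) = -1/b + 1 = 1 - 1/b)
(-135609 + V(-4, y(T(2), 2)))/(142517 + C) = (-135609 + (-4 - 1*11))/(142517 + 90126) = (-135609 + (-4 - 11))/232643 = (-135609 - 15)*(1/232643) = -135624*1/232643 = -135624/232643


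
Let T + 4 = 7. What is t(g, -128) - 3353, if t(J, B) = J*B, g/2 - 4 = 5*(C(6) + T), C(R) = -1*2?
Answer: -5657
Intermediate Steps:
T = 3 (T = -4 + 7 = 3)
C(R) = -2
g = 18 (g = 8 + 2*(5*(-2 + 3)) = 8 + 2*(5*1) = 8 + 2*5 = 8 + 10 = 18)
t(J, B) = B*J
t(g, -128) - 3353 = -128*18 - 3353 = -2304 - 3353 = -5657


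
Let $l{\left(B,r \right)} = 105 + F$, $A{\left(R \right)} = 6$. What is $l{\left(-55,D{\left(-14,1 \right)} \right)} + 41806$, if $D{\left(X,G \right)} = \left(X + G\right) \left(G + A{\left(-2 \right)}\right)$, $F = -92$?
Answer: $41819$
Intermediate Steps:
$D{\left(X,G \right)} = \left(6 + G\right) \left(G + X\right)$ ($D{\left(X,G \right)} = \left(X + G\right) \left(G + 6\right) = \left(G + X\right) \left(6 + G\right) = \left(6 + G\right) \left(G + X\right)$)
$l{\left(B,r \right)} = 13$ ($l{\left(B,r \right)} = 105 - 92 = 13$)
$l{\left(-55,D{\left(-14,1 \right)} \right)} + 41806 = 13 + 41806 = 41819$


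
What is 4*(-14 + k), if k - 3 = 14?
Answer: 12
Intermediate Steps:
k = 17 (k = 3 + 14 = 17)
4*(-14 + k) = 4*(-14 + 17) = 4*3 = 12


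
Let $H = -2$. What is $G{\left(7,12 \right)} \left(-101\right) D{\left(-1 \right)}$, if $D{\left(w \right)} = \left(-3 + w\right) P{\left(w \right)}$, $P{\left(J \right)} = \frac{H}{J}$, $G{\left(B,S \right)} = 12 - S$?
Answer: $0$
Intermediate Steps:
$P{\left(J \right)} = - \frac{2}{J}$
$D{\left(w \right)} = - \frac{2 \left(-3 + w\right)}{w}$ ($D{\left(w \right)} = \left(-3 + w\right) \left(- \frac{2}{w}\right) = - \frac{2 \left(-3 + w\right)}{w}$)
$G{\left(7,12 \right)} \left(-101\right) D{\left(-1 \right)} = \left(12 - 12\right) \left(-101\right) \left(-2 + \frac{6}{-1}\right) = \left(12 - 12\right) \left(-101\right) \left(-2 + 6 \left(-1\right)\right) = 0 \left(-101\right) \left(-2 - 6\right) = 0 \left(-8\right) = 0$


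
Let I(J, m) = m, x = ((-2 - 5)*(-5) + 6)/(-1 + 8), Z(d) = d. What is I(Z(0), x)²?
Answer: 1681/49 ≈ 34.306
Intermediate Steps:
x = 41/7 (x = (-7*(-5) + 6)/7 = (35 + 6)*(⅐) = 41*(⅐) = 41/7 ≈ 5.8571)
I(Z(0), x)² = (41/7)² = 1681/49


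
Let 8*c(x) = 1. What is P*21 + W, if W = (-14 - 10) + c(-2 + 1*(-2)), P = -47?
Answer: -8087/8 ≈ -1010.9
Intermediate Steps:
c(x) = 1/8 (c(x) = (1/8)*1 = 1/8)
W = -191/8 (W = (-14 - 10) + 1/8 = -24 + 1/8 = -191/8 ≈ -23.875)
P*21 + W = -47*21 - 191/8 = -987 - 191/8 = -8087/8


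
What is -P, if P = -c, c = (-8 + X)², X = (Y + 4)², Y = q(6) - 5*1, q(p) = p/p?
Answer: 64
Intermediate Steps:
q(p) = 1
Y = -4 (Y = 1 - 5*1 = 1 - 5 = -4)
X = 0 (X = (-4 + 4)² = 0² = 0)
c = 64 (c = (-8 + 0)² = (-8)² = 64)
P = -64 (P = -1*64 = -64)
-P = -1*(-64) = 64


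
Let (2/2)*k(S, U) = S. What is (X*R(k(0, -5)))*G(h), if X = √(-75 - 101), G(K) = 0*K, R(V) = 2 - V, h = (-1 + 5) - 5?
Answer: 0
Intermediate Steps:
k(S, U) = S
h = -1 (h = 4 - 5 = -1)
G(K) = 0
X = 4*I*√11 (X = √(-176) = 4*I*√11 ≈ 13.266*I)
(X*R(k(0, -5)))*G(h) = ((4*I*√11)*(2 - 1*0))*0 = ((4*I*√11)*(2 + 0))*0 = ((4*I*√11)*2)*0 = (8*I*√11)*0 = 0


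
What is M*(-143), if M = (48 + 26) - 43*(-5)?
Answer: -41327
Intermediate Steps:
M = 289 (M = 74 + 215 = 289)
M*(-143) = 289*(-143) = -41327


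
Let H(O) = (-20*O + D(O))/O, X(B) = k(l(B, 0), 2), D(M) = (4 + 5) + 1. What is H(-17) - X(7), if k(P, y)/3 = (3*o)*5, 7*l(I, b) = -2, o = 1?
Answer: -1115/17 ≈ -65.588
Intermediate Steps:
l(I, b) = -2/7 (l(I, b) = (⅐)*(-2) = -2/7)
k(P, y) = 45 (k(P, y) = 3*((3*1)*5) = 3*(3*5) = 3*15 = 45)
D(M) = 10 (D(M) = 9 + 1 = 10)
X(B) = 45
H(O) = (10 - 20*O)/O (H(O) = (-20*O + 10)/O = (10 - 20*O)/O)
H(-17) - X(7) = (-20 + 10/(-17)) - 1*45 = (-20 + 10*(-1/17)) - 45 = (-20 - 10/17) - 45 = -350/17 - 45 = -1115/17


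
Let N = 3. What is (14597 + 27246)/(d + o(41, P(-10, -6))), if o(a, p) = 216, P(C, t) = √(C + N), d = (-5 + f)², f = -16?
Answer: 41843/657 ≈ 63.688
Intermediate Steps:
d = 441 (d = (-5 - 16)² = (-21)² = 441)
P(C, t) = √(3 + C) (P(C, t) = √(C + 3) = √(3 + C))
(14597 + 27246)/(d + o(41, P(-10, -6))) = (14597 + 27246)/(441 + 216) = 41843/657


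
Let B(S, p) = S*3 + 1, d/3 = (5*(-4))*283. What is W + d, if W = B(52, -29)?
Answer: -16823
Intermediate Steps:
d = -16980 (d = 3*((5*(-4))*283) = 3*(-20*283) = 3*(-5660) = -16980)
B(S, p) = 1 + 3*S (B(S, p) = 3*S + 1 = 1 + 3*S)
W = 157 (W = 1 + 3*52 = 1 + 156 = 157)
W + d = 157 - 16980 = -16823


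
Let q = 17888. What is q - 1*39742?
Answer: -21854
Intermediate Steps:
q - 1*39742 = 17888 - 1*39742 = 17888 - 39742 = -21854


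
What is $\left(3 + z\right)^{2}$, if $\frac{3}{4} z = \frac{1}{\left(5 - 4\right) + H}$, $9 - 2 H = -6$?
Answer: $\frac{25921}{2601} \approx 9.9658$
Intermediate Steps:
$H = \frac{15}{2}$ ($H = \frac{9}{2} - -3 = \frac{9}{2} + 3 = \frac{15}{2} \approx 7.5$)
$z = \frac{8}{51}$ ($z = \frac{4}{3 \left(\left(5 - 4\right) + \frac{15}{2}\right)} = \frac{4}{3 \left(1 + \frac{15}{2}\right)} = \frac{4}{3 \cdot \frac{17}{2}} = \frac{4}{3} \cdot \frac{2}{17} = \frac{8}{51} \approx 0.15686$)
$\left(3 + z\right)^{2} = \left(3 + \frac{8}{51}\right)^{2} = \left(\frac{161}{51}\right)^{2} = \frac{25921}{2601}$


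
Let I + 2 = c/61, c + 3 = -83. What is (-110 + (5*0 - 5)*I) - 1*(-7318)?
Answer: 440728/61 ≈ 7225.0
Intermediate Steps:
c = -86 (c = -3 - 83 = -86)
I = -208/61 (I = -2 - 86/61 = -208/61 ≈ -3.4098)
(-110 + (5*0 - 5)*I) - 1*(-7318) = (-110 + (5*0 - 5)*(-208/61)) - 1*(-7318) = (-110 + (0 - 5)*(-208/61)) + 7318 = (-110 - 5*(-208/61)) + 7318 = (-110 + 1040/61) + 7318 = -5670/61 + 7318 = 440728/61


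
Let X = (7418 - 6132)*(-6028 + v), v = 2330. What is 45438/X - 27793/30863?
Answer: -66787760999/73386473482 ≈ -0.91008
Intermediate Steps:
X = -4755628 (X = (7418 - 6132)*(-6028 + 2330) = 1286*(-3698) = -4755628)
45438/X - 27793/30863 = 45438/(-4755628) - 27793/30863 = 45438*(-1/4755628) - 27793*1/30863 = -22719/2377814 - 27793/30863 = -66787760999/73386473482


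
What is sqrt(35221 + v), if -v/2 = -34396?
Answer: 3*sqrt(11557) ≈ 322.51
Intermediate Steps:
v = 68792 (v = -2*(-34396) = 68792)
sqrt(35221 + v) = sqrt(35221 + 68792) = sqrt(104013) = 3*sqrt(11557)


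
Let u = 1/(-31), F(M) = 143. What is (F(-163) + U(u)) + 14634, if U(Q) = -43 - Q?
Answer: 456755/31 ≈ 14734.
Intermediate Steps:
u = -1/31 ≈ -0.032258
(F(-163) + U(u)) + 14634 = (143 + (-43 - 1*(-1/31))) + 14634 = (143 + (-43 + 1/31)) + 14634 = (143 - 1332/31) + 14634 = 3101/31 + 14634 = 456755/31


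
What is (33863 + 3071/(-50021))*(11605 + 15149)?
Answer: 45317478323208/50021 ≈ 9.0597e+8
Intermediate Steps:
(33863 + 3071/(-50021))*(11605 + 15149) = (33863 + 3071*(-1/50021))*26754 = (33863 - 3071/50021)*26754 = (1693858052/50021)*26754 = 45317478323208/50021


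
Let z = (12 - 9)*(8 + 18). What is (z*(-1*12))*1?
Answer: -936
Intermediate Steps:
z = 78 (z = 3*26 = 78)
(z*(-1*12))*1 = (78*(-1*12))*1 = (78*(-12))*1 = -936*1 = -936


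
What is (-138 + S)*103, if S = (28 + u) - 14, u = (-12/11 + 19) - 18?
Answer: -140595/11 ≈ -12781.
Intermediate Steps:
u = -1/11 (u = (-12*1/11 + 19) - 18 = (-12/11 + 19) - 18 = 197/11 - 18 = -1/11 ≈ -0.090909)
S = 153/11 (S = (28 - 1/11) - 14 = 307/11 - 14 = 153/11 ≈ 13.909)
(-138 + S)*103 = (-138 + 153/11)*103 = -1365/11*103 = -140595/11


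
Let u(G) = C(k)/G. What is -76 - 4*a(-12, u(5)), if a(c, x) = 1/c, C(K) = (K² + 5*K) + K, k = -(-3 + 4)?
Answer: -227/3 ≈ -75.667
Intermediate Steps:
k = -1 (k = -1*1 = -1)
C(K) = K² + 6*K
u(G) = -5/G (u(G) = (-(6 - 1))/G = (-1*5)/G = -5/G)
-76 - 4*a(-12, u(5)) = -76 - 4/(-12) = -76 - 4*(-1/12) = -76 + ⅓ = -227/3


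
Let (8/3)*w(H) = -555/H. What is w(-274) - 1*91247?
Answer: -200011759/2192 ≈ -91246.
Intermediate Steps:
w(H) = -1665/(8*H) (w(H) = 3*(-555/H)/8 = -1665/(8*H))
w(-274) - 1*91247 = -1665/8/(-274) - 1*91247 = -1665/8*(-1/274) - 91247 = 1665/2192 - 91247 = -200011759/2192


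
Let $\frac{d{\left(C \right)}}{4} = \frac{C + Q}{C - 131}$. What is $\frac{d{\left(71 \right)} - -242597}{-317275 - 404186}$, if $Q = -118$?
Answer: $- \frac{3639002}{10821915} \approx -0.33626$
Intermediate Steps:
$d{\left(C \right)} = \frac{4 \left(-118 + C\right)}{-131 + C}$ ($d{\left(C \right)} = 4 \frac{C - 118}{C - 131} = 4 \frac{-118 + C}{-131 + C} = \frac{4 \left(-118 + C\right)}{-131 + C}$)
$\frac{d{\left(71 \right)} - -242597}{-317275 - 404186} = \frac{\frac{4 \left(-118 + 71\right)}{-131 + 71} - -242597}{-317275 - 404186} = \frac{4 \frac{1}{-60} \left(-47\right) + 242597}{-721461} = \left(4 \left(- \frac{1}{60}\right) \left(-47\right) + 242597\right) \left(- \frac{1}{721461}\right) = \left(\frac{47}{15} + 242597\right) \left(- \frac{1}{721461}\right) = \frac{3639002}{15} \left(- \frac{1}{721461}\right) = - \frac{3639002}{10821915}$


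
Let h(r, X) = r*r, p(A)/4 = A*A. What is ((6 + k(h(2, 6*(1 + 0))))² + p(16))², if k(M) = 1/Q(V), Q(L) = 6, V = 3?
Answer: 1461762289/1296 ≈ 1.1279e+6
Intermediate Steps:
p(A) = 4*A² (p(A) = 4*(A*A) = 4*A²)
h(r, X) = r²
k(M) = ⅙ (k(M) = 1/6 = ⅙)
((6 + k(h(2, 6*(1 + 0))))² + p(16))² = ((6 + ⅙)² + 4*16²)² = ((37/6)² + 4*256)² = (1369/36 + 1024)² = (38233/36)² = 1461762289/1296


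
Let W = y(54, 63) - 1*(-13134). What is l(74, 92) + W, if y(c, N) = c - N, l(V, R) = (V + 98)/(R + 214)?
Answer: 2008211/153 ≈ 13126.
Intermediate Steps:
l(V, R) = (98 + V)/(214 + R)
W = 13125 (W = (54 - 1*63) - 1*(-13134) = (54 - 63) + 13134 = -9 + 13134 = 13125)
l(74, 92) + W = (98 + 74)/(214 + 92) + 13125 = 172/306 + 13125 = (1/306)*172 + 13125 = 86/153 + 13125 = 2008211/153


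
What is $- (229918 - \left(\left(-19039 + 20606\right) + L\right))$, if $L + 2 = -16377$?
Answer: $-244730$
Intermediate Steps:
$L = -16379$ ($L = -2 - 16377 = -16379$)
$- (229918 - \left(\left(-19039 + 20606\right) + L\right)) = - (229918 - \left(\left(-19039 + 20606\right) - 16379\right)) = - (229918 - \left(1567 - 16379\right)) = - (229918 - -14812) = - (229918 + 14812) = \left(-1\right) 244730 = -244730$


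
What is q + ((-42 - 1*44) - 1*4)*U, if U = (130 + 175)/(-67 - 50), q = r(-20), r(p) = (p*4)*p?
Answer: 23850/13 ≈ 1834.6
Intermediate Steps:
r(p) = 4*p² (r(p) = (4*p)*p = 4*p²)
q = 1600 (q = 4*(-20)² = 4*400 = 1600)
U = -305/117 (U = 305/(-117) = 305*(-1/117) = -305/117 ≈ -2.6068)
q + ((-42 - 1*44) - 1*4)*U = 1600 + ((-42 - 1*44) - 1*4)*(-305/117) = 1600 + ((-42 - 44) - 4)*(-305/117) = 1600 + (-86 - 4)*(-305/117) = 1600 - 90*(-305/117) = 1600 + 3050/13 = 23850/13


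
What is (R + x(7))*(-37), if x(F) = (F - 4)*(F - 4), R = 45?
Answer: -1998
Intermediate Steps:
x(F) = (-4 + F)² (x(F) = (-4 + F)*(-4 + F) = (-4 + F)²)
(R + x(7))*(-37) = (45 + (-4 + 7)²)*(-37) = (45 + 3²)*(-37) = (45 + 9)*(-37) = 54*(-37) = -1998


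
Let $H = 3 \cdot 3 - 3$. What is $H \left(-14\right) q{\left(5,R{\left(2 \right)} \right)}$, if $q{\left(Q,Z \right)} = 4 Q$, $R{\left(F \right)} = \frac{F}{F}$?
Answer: $-1680$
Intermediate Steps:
$H = 6$ ($H = 9 - 3 = 6$)
$R{\left(F \right)} = 1$
$H \left(-14\right) q{\left(5,R{\left(2 \right)} \right)} = 6 \left(-14\right) 4 \cdot 5 = \left(-84\right) 20 = -1680$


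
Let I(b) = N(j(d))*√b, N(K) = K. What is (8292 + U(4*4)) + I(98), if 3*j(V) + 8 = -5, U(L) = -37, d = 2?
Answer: 8255 - 91*√2/3 ≈ 8212.1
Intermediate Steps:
j(V) = -13/3 (j(V) = -8/3 + (⅓)*(-5) = -8/3 - 5/3 = -13/3)
I(b) = -13*√b/3
(8292 + U(4*4)) + I(98) = (8292 - 37) - 91*√2/3 = 8255 - 91*√2/3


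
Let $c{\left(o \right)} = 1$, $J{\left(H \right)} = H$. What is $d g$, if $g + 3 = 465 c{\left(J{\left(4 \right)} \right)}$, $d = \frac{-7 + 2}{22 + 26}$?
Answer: $- \frac{385}{8} \approx -48.125$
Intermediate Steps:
$d = - \frac{5}{48} \approx -0.10417$
$g = 462$ ($g = -3 + 465 \cdot 1 = -3 + 465 = 462$)
$d g = \left(- \frac{5}{48}\right) 462 = - \frac{385}{8}$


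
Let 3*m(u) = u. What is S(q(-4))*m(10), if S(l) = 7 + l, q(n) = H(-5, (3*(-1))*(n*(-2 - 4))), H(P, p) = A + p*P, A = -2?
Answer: 3650/3 ≈ 1216.7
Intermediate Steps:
m(u) = u/3
H(P, p) = -2 + P*p (H(P, p) = -2 + p*P = -2 + P*p)
q(n) = -2 - 90*n (q(n) = -2 - 5*3*(-1)*n*(-2 - 4) = -2 - (-15)*n*(-6) = -2 - (-15)*(-6*n) = -2 - 90*n)
S(q(-4))*m(10) = (7 + (-2 - 90*(-4)))*((⅓)*10) = (7 + (-2 + 360))*(10/3) = (7 + 358)*(10/3) = 365*(10/3) = 3650/3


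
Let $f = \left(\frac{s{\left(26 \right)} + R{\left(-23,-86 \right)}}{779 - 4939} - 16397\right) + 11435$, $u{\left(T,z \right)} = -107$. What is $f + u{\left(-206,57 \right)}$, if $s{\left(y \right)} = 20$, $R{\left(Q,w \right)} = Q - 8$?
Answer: $- \frac{21087029}{4160} \approx -5069.0$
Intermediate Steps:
$R{\left(Q,w \right)} = -8 + Q$
$f = - \frac{20641909}{4160}$ ($f = \left(\frac{20 - 31}{779 - 4939} - 16397\right) + 11435 = \left(\frac{20 - 31}{-4160} - 16397\right) + 11435 = \left(\left(-11\right) \left(- \frac{1}{4160}\right) - 16397\right) + 11435 = \left(\frac{11}{4160} - 16397\right) + 11435 = - \frac{68211509}{4160} + 11435 = - \frac{20641909}{4160} \approx -4962.0$)
$f + u{\left(-206,57 \right)} = - \frac{20641909}{4160} - 107 = - \frac{21087029}{4160}$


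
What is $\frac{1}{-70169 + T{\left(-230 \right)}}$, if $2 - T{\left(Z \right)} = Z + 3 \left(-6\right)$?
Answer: $- \frac{1}{69919} \approx -1.4302 \cdot 10^{-5}$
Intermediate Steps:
$T{\left(Z \right)} = 20 - Z$ ($T{\left(Z \right)} = 2 - \left(Z + 3 \left(-6\right)\right) = 2 - \left(Z - 18\right) = 2 - \left(-18 + Z\right) = 20 - Z$)
$\frac{1}{-70169 + T{\left(-230 \right)}} = \frac{1}{-70169 + \left(20 - -230\right)} = \frac{1}{-70169 + \left(20 + 230\right)} = \frac{1}{-70169 + 250} = \frac{1}{-69919} = - \frac{1}{69919}$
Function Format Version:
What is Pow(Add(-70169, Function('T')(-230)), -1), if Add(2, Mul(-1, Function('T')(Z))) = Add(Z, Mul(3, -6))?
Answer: Rational(-1, 69919) ≈ -1.4302e-5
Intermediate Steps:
Function('T')(Z) = Add(20, Mul(-1, Z)) (Function('T')(Z) = Add(2, Mul(-1, Add(Z, Mul(3, -6)))) = Add(2, Mul(-1, Add(Z, -18))) = Add(2, Mul(-1, Add(-18, Z))) = Add(2, Add(18, Mul(-1, Z))) = Add(20, Mul(-1, Z)))
Pow(Add(-70169, Function('T')(-230)), -1) = Pow(Add(-70169, Add(20, Mul(-1, -230))), -1) = Pow(Add(-70169, Add(20, 230)), -1) = Pow(Add(-70169, 250), -1) = Pow(-69919, -1) = Rational(-1, 69919)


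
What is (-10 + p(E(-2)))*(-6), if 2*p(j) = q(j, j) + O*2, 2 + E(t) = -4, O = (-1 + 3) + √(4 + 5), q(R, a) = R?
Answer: 48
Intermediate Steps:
O = 5 (O = 2 + √9 = 2 + 3 = 5)
E(t) = -6 (E(t) = -2 - 4 = -6)
p(j) = 5 + j/2 (p(j) = (j + 5*2)/2 = (j + 10)/2 = (10 + j)/2 = 5 + j/2)
(-10 + p(E(-2)))*(-6) = (-10 + (5 + (½)*(-6)))*(-6) = (-10 + (5 - 3))*(-6) = (-10 + 2)*(-6) = -8*(-6) = 48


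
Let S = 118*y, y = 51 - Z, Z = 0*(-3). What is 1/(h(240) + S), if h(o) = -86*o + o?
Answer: -1/14382 ≈ -6.9531e-5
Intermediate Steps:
Z = 0
h(o) = -85*o
y = 51 (y = 51 - 1*0 = 51 + 0 = 51)
S = 6018 (S = 118*51 = 6018)
1/(h(240) + S) = 1/(-85*240 + 6018) = 1/(-20400 + 6018) = 1/(-14382) = -1/14382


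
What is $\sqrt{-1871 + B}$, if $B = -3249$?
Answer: $32 i \sqrt{5} \approx 71.554 i$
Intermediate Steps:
$\sqrt{-1871 + B} = \sqrt{-1871 - 3249} = \sqrt{-5120} = 32 i \sqrt{5}$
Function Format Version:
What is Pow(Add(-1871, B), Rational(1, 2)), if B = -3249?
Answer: Mul(32, I, Pow(5, Rational(1, 2))) ≈ Mul(71.554, I)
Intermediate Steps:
Pow(Add(-1871, B), Rational(1, 2)) = Pow(Add(-1871, -3249), Rational(1, 2)) = Pow(-5120, Rational(1, 2)) = Mul(32, I, Pow(5, Rational(1, 2)))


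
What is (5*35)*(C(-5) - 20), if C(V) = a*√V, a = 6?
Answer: -3500 + 1050*I*√5 ≈ -3500.0 + 2347.9*I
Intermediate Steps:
C(V) = 6*√V
(5*35)*(C(-5) - 20) = (5*35)*(6*√(-5) - 20) = 175*(6*(I*√5) - 20) = 175*(6*I*√5 - 20) = 175*(-20 + 6*I*√5) = -3500 + 1050*I*√5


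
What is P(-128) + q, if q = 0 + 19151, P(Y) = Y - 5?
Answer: 19018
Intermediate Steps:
P(Y) = -5 + Y
q = 19151
P(-128) + q = (-5 - 128) + 19151 = -133 + 19151 = 19018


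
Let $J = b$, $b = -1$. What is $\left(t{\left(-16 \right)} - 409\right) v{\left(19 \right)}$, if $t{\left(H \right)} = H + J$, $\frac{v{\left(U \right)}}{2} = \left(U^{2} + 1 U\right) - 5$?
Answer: $-319500$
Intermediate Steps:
$J = -1$
$v{\left(U \right)} = -10 + 2 U + 2 U^{2}$ ($v{\left(U \right)} = 2 \left(\left(U^{2} + 1 U\right) - 5\right) = 2 \left(\left(U^{2} + U\right) - 5\right) = 2 \left(\left(U + U^{2}\right) - 5\right) = 2 \left(-5 + U + U^{2}\right) = -10 + 2 U + 2 U^{2}$)
$t{\left(H \right)} = -1 + H$ ($t{\left(H \right)} = H - 1 = -1 + H$)
$\left(t{\left(-16 \right)} - 409\right) v{\left(19 \right)} = \left(\left(-1 - 16\right) - 409\right) \left(-10 + 2 \cdot 19 + 2 \cdot 19^{2}\right) = \left(-17 - 409\right) \left(-10 + 38 + 2 \cdot 361\right) = - 426 \left(-10 + 38 + 722\right) = \left(-426\right) 750 = -319500$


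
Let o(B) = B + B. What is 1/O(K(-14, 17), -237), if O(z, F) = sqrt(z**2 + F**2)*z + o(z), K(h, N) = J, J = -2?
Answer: 1/56169 - sqrt(56173)/112338 ≈ -0.0020920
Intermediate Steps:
K(h, N) = -2
o(B) = 2*B
O(z, F) = 2*z + z*sqrt(F**2 + z**2) (O(z, F) = sqrt(z**2 + F**2)*z + 2*z = sqrt(F**2 + z**2)*z + 2*z = z*sqrt(F**2 + z**2) + 2*z = 2*z + z*sqrt(F**2 + z**2))
1/O(K(-14, 17), -237) = 1/(-2*(2 + sqrt((-237)**2 + (-2)**2))) = 1/(-2*(2 + sqrt(56169 + 4))) = 1/(-2*(2 + sqrt(56173))) = 1/(-4 - 2*sqrt(56173))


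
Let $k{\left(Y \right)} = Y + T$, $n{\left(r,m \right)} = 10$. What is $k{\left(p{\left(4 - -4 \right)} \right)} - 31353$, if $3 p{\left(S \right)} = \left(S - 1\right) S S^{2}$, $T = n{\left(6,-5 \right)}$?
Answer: $- \frac{90445}{3} \approx -30148.0$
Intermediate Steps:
$T = 10$
$p{\left(S \right)} = \frac{S^{3} \left(-1 + S\right)}{3}$ ($p{\left(S \right)} = \frac{\left(S - 1\right) S S^{2}}{3} = \frac{\left(-1 + S\right) S S^{2}}{3} = \frac{S \left(-1 + S\right) S^{2}}{3} = \frac{S^{3} \left(-1 + S\right)}{3}$)
$k{\left(Y \right)} = 10 + Y$ ($k{\left(Y \right)} = Y + 10 = 10 + Y$)
$k{\left(p{\left(4 - -4 \right)} \right)} - 31353 = \left(10 + \frac{\left(4 - -4\right)^{3} \left(-1 + \left(4 - -4\right)\right)}{3}\right) - 31353 = \left(10 + \frac{\left(4 + 4\right)^{3} \left(-1 + \left(4 + 4\right)\right)}{3}\right) - 31353 = \left(10 + \frac{8^{3} \left(-1 + 8\right)}{3}\right) - 31353 = \left(10 + \frac{1}{3} \cdot 512 \cdot 7\right) - 31353 = \left(10 + \frac{3584}{3}\right) - 31353 = \frac{3614}{3} - 31353 = - \frac{90445}{3}$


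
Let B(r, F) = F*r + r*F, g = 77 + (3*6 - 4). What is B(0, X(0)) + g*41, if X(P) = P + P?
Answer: 3731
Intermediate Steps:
X(P) = 2*P
g = 91 (g = 77 + (18 - 4) = 77 + 14 = 91)
B(r, F) = 2*F*r (B(r, F) = F*r + F*r = 2*F*r)
B(0, X(0)) + g*41 = 2*(2*0)*0 + 91*41 = 2*0*0 + 3731 = 0 + 3731 = 3731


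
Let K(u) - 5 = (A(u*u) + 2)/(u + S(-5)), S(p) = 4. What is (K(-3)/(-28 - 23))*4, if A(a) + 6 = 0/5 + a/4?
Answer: -13/51 ≈ -0.25490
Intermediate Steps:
A(a) = -6 + a/4 (A(a) = -6 + (0/5 + a/4) = -6 + (0*(⅕) + a*(¼)) = -6 + (0 + a/4) = -6 + a/4)
K(u) = 5 + (-4 + u²/4)/(4 + u) (K(u) = 5 + ((-6 + (u*u)/4) + 2)/(u + 4) = 5 + ((-6 + u²/4) + 2)/(4 + u) = 5 + (-4 + u²/4)/(4 + u))
(K(-3)/(-28 - 23))*4 = ((4 + (¼)*(-3))/(-28 - 23))*4 = ((4 - ¾)/(-51))*4 = ((13/4)*(-1/51))*4 = -13/204*4 = -13/51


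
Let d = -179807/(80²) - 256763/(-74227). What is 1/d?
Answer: -475052800/11703250989 ≈ -0.040592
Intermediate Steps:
d = -11703250989/475052800 (d = -179807/6400 - 256763*(-1/74227) = -179807*1/6400 + 256763/74227 = -179807/6400 + 256763/74227 = -11703250989/475052800 ≈ -24.636)
1/d = 1/(-11703250989/475052800) = -475052800/11703250989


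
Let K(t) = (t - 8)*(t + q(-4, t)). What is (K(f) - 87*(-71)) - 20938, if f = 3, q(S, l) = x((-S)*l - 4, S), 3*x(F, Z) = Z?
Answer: -44308/3 ≈ -14769.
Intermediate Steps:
x(F, Z) = Z/3
q(S, l) = S/3
K(t) = (-8 + t)*(-4/3 + t) (K(t) = (t - 8)*(t + (⅓)*(-4)) = (-8 + t)*(t - 4/3) = (-8 + t)*(-4/3 + t))
(K(f) - 87*(-71)) - 20938 = ((32/3 + 3² - 28/3*3) - 87*(-71)) - 20938 = ((32/3 + 9 - 28) + 6177) - 20938 = (-25/3 + 6177) - 20938 = 18506/3 - 20938 = -44308/3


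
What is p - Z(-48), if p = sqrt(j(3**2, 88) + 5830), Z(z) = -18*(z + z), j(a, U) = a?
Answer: -1728 + sqrt(5839) ≈ -1651.6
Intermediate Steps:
Z(z) = -36*z
p = sqrt(5839) (p = sqrt(3**2 + 5830) = sqrt(9 + 5830) = sqrt(5839) ≈ 76.413)
p - Z(-48) = sqrt(5839) - (-36)*(-48) = sqrt(5839) - 1*1728 = sqrt(5839) - 1728 = -1728 + sqrt(5839)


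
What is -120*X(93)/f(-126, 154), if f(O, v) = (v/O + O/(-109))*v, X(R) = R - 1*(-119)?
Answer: 2495664/1001 ≈ 2493.2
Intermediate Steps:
X(R) = 119 + R (X(R) = R + 119 = 119 + R)
f(O, v) = v*(-O/109 + v/O) (f(O, v) = (v/O + O*(-1/109))*v = (v/O - O/109)*v = (-O/109 + v/O)*v = v*(-O/109 + v/O))
-120*X(93)/f(-126, 154) = -120*(119 + 93)/(154²/(-126) - 1/109*(-126)*154) = -25440/(-1/126*23716 + 19404/109) = -25440/(-1694/9 + 19404/109) = -25440/(-10010/981) = -25440*(-981)/10010 = -120*(-103986/5005) = 2495664/1001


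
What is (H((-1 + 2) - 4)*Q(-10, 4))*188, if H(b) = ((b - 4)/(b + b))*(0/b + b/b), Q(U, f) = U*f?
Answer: -26320/3 ≈ -8773.3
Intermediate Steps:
H(b) = (-4 + b)/(2*b) (H(b) = ((-4 + b)/((2*b)))*(0 + 1) = ((-4 + b)*(1/(2*b)))*1 = ((-4 + b)/(2*b))*1 = (-4 + b)/(2*b))
(H((-1 + 2) - 4)*Q(-10, 4))*188 = (((-4 + ((-1 + 2) - 4))/(2*((-1 + 2) - 4)))*(-10*4))*188 = (((-4 + (1 - 4))/(2*(1 - 4)))*(-40))*188 = (((½)*(-4 - 3)/(-3))*(-40))*188 = (((½)*(-⅓)*(-7))*(-40))*188 = ((7/6)*(-40))*188 = -140/3*188 = -26320/3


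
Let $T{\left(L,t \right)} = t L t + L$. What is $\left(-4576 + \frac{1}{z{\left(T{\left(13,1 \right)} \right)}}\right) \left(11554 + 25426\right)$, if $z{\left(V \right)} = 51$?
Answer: $- \frac{8630207500}{51} \approx -1.6922 \cdot 10^{8}$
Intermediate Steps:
$T{\left(L,t \right)} = L + L t^{2}$ ($T{\left(L,t \right)} = L t t + L = L t^{2} + L = L + L t^{2}$)
$\left(-4576 + \frac{1}{z{\left(T{\left(13,1 \right)} \right)}}\right) \left(11554 + 25426\right) = \left(-4576 + \frac{1}{51}\right) \left(11554 + 25426\right) = \left(-4576 + \frac{1}{51}\right) 36980 = \left(- \frac{233375}{51}\right) 36980 = - \frac{8630207500}{51}$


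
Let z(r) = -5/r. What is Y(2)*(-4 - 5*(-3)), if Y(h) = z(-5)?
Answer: 11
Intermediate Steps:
Y(h) = 1 (Y(h) = -5/(-5) = -5*(-⅕) = 1)
Y(2)*(-4 - 5*(-3)) = 1*(-4 - 5*(-3)) = 1*(-4 + 15) = 1*11 = 11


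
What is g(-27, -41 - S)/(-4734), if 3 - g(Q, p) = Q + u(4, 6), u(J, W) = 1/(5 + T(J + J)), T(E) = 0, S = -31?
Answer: -149/23670 ≈ -0.0062949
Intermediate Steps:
u(J, W) = ⅕ (u(J, W) = 1/(5 + 0) = 1/5 = ⅕)
g(Q, p) = 14/5 - Q (g(Q, p) = 3 - (Q + ⅕) = 3 - (⅕ + Q) = 3 + (-⅕ - Q) = 14/5 - Q)
g(-27, -41 - S)/(-4734) = (14/5 - 1*(-27))/(-4734) = (14/5 + 27)*(-1/4734) = (149/5)*(-1/4734) = -149/23670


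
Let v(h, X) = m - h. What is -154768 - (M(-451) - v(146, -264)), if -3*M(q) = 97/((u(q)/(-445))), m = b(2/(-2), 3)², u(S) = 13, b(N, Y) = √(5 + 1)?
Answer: -6084577/39 ≈ -1.5601e+5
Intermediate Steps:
b(N, Y) = √6
m = 6 (m = (√6)² = 6)
M(q) = 43165/39 (M(q) = -97/(3*(13/(-445))) = -97/(3*(13*(-1/445))) = -97/(3*(-13/445)) = -97*(-445)/(3*13) = -⅓*(-43165/13) = 43165/39)
v(h, X) = 6 - h
-154768 - (M(-451) - v(146, -264)) = -154768 - (43165/39 - (6 - 1*146)) = -154768 - (43165/39 - (6 - 146)) = -154768 - (43165/39 - 1*(-140)) = -154768 - (43165/39 + 140) = -154768 - 1*48625/39 = -154768 - 48625/39 = -6084577/39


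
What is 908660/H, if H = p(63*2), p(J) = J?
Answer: 454330/63 ≈ 7211.6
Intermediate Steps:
H = 126 (H = 63*2 = 126)
908660/H = 908660/126 = 908660*(1/126) = 454330/63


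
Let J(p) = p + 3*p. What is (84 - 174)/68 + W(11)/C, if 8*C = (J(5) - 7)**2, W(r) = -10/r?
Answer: -86375/63206 ≈ -1.3666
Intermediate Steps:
J(p) = 4*p
C = 169/8 (C = (4*5 - 7)**2/8 = (20 - 7)**2/8 = (1/8)*13**2 = (1/8)*169 = 169/8 ≈ 21.125)
(84 - 174)/68 + W(11)/C = (84 - 174)/68 + (-10/11)/(169/8) = -90*1/68 - 10*1/11*(8/169) = -45/34 - 10/11*8/169 = -45/34 - 80/1859 = -86375/63206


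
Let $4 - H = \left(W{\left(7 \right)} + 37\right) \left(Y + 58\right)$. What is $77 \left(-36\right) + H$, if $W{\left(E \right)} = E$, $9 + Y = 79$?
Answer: $-8400$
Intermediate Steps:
$Y = 70$ ($Y = -9 + 79 = 70$)
$H = -5628$ ($H = 4 - \left(7 + 37\right) \left(70 + 58\right) = 4 - 44 \cdot 128 = 4 - 5632 = -5628$)
$77 \left(-36\right) + H = 77 \left(-36\right) - 5628 = -2772 - 5628 = -8400$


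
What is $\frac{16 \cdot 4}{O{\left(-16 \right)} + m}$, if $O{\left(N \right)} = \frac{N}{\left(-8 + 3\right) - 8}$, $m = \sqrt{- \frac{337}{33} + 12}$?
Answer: $- \frac{439296}{1523} + \frac{10816 \sqrt{1947}}{1523} \approx 24.923$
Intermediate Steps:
$m = \frac{\sqrt{1947}}{33}$ ($m = \sqrt{\left(-337\right) \frac{1}{33} + 12} = \sqrt{- \frac{337}{33} + 12} = \sqrt{\frac{59}{33}} = \frac{\sqrt{1947}}{33} \approx 1.3371$)
$O{\left(N \right)} = - \frac{N}{13}$ ($O{\left(N \right)} = \frac{N}{-5 - 8} = \frac{N}{-13} = N \left(- \frac{1}{13}\right) = - \frac{N}{13}$)
$\frac{16 \cdot 4}{O{\left(-16 \right)} + m} = \frac{16 \cdot 4}{\left(- \frac{1}{13}\right) \left(-16\right) + \frac{\sqrt{1947}}{33}} = \frac{64}{\frac{16}{13} + \frac{\sqrt{1947}}{33}}$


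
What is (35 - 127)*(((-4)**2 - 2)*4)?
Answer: -5152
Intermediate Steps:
(35 - 127)*(((-4)**2 - 2)*4) = -92*(16 - 2)*4 = -1288*4 = -92*56 = -5152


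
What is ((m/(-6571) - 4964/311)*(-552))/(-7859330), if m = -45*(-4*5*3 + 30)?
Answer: -396459528/349156031755 ≈ -0.0011355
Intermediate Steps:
m = 1350 (m = -45*(-20*3 + 30) = -45*(-60 + 30) = -45*(-30) = 1350)
((m/(-6571) - 4964/311)*(-552))/(-7859330) = ((1350/(-6571) - 4964/311)*(-552))/(-7859330) = ((1350*(-1/6571) - 4964*1/311)*(-552))*(-1/7859330) = ((-1350/6571 - 4964/311)*(-552))*(-1/7859330) = -33038294/2043581*(-552)*(-1/7859330) = (18237138288/2043581)*(-1/7859330) = -396459528/349156031755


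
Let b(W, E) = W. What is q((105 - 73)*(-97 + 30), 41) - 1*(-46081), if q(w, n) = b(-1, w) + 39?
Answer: 46119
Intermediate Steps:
q(w, n) = 38 (q(w, n) = -1 + 39 = 38)
q((105 - 73)*(-97 + 30), 41) - 1*(-46081) = 38 - 1*(-46081) = 38 + 46081 = 46119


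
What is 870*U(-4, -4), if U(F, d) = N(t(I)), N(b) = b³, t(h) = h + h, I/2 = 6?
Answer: 12026880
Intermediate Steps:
I = 12 (I = 2*6 = 12)
t(h) = 2*h
U(F, d) = 13824 (U(F, d) = (2*12)³ = 24³ = 13824)
870*U(-4, -4) = 870*13824 = 12026880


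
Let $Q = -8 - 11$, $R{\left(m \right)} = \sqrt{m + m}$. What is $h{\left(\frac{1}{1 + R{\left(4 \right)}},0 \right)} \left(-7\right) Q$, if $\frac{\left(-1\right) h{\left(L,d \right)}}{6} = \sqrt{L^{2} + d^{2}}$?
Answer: $114 - 228 \sqrt{2} \approx -208.44$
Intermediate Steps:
$R{\left(m \right)} = \sqrt{2} \sqrt{m}$ ($R{\left(m \right)} = \sqrt{2 m} = \sqrt{2} \sqrt{m}$)
$Q = -19$ ($Q = -8 - 11 = -19$)
$h{\left(L,d \right)} = - 6 \sqrt{L^{2} + d^{2}}$
$h{\left(\frac{1}{1 + R{\left(4 \right)}},0 \right)} \left(-7\right) Q = - 6 \sqrt{\left(\frac{1}{1 + \sqrt{2} \sqrt{4}}\right)^{2} + 0^{2}} \left(-7\right) \left(-19\right) = - 6 \sqrt{\left(\frac{1}{1 + \sqrt{2} \cdot 2}\right)^{2} + 0} \left(-7\right) \left(-19\right) = - 6 \sqrt{\left(\frac{1}{1 + 2 \sqrt{2}}\right)^{2} + 0} \left(-7\right) \left(-19\right) = - 6 \sqrt{\frac{1}{\left(1 + 2 \sqrt{2}\right)^{2}} + 0} \left(-7\right) \left(-19\right) = - 6 \sqrt{\frac{1}{\left(1 + 2 \sqrt{2}\right)^{2}}} \left(-7\right) \left(-19\right) = - \frac{6}{1 + 2 \sqrt{2}} \left(-7\right) \left(-19\right) = \frac{42}{1 + 2 \sqrt{2}} \left(-19\right) = - \frac{798}{1 + 2 \sqrt{2}}$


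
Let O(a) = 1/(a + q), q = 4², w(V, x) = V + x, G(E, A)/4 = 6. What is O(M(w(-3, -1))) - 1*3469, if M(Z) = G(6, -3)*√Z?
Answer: -555039/160 - 3*I/160 ≈ -3469.0 - 0.01875*I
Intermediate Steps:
G(E, A) = 24 (G(E, A) = 4*6 = 24)
M(Z) = 24*√Z
q = 16
O(a) = 1/(16 + a) (O(a) = 1/(a + 16) = 1/(16 + a))
O(M(w(-3, -1))) - 1*3469 = 1/(16 + 24*√(-3 - 1)) - 1*3469 = 1/(16 + 24*√(-4)) - 3469 = 1/(16 + 24*(2*I)) - 3469 = 1/(16 + 48*I) - 3469 = (16 - 48*I)/2560 - 3469 = -3469 + (16 - 48*I)/2560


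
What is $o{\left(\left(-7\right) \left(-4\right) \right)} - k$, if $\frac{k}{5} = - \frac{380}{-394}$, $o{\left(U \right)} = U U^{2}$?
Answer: $\frac{4323594}{197} \approx 21947.0$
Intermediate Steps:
$o{\left(U \right)} = U^{3}$
$k = \frac{950}{197}$ ($k = 5 \left(- \frac{380}{-394}\right) = 5 \left(\left(-380\right) \left(- \frac{1}{394}\right)\right) = 5 \cdot \frac{190}{197} = \frac{950}{197} \approx 4.8223$)
$o{\left(\left(-7\right) \left(-4\right) \right)} - k = \left(\left(-7\right) \left(-4\right)\right)^{3} - \frac{950}{197} = 28^{3} - \frac{950}{197} = 21952 - \frac{950}{197} = \frac{4323594}{197}$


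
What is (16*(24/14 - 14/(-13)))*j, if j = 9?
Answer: 36576/91 ≈ 401.93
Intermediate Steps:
(16*(24/14 - 14/(-13)))*j = (16*(24/14 - 14/(-13)))*9 = (16*(24*(1/14) - 14*(-1/13)))*9 = (16*(12/7 + 14/13))*9 = (16*(254/91))*9 = (4064/91)*9 = 36576/91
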